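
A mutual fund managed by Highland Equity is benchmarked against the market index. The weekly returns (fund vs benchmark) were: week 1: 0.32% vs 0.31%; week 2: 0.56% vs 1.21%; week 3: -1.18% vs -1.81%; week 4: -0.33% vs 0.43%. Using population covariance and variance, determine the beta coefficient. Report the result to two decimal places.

0.56

r̄p = -0.1575%,  r̄m = 0.0350%
Cov = Σ(rp − r̄p)(rm − r̄m) / 4 = 0.6982
Var(rm) = Σ(rm − r̄m)² / 4 = 1.2541
β = Cov / Var = 0.6982 / 1.2541 = 0.5567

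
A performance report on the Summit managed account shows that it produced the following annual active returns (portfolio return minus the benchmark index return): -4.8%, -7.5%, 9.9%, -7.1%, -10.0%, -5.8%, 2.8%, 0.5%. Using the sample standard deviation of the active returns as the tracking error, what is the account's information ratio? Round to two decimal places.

-0.41

r̄ = (-4.8 − 7.5 + 9.9 − 7.1 − 10 − 5.8 + 2.8 + 0.5) / 8 = -2.7500%
Σ(r − r̄)² = (-4.8 − (-2.7500))² + (-7.5 − (-2.7500))² + (9.9 − (-2.7500))² + … = 308.9400
sample σ = √(308.9400 / 7) = √44.1343 = 6.6434%
IR = r̄ / tracking error = -2.7500 / 6.6434 = -0.4139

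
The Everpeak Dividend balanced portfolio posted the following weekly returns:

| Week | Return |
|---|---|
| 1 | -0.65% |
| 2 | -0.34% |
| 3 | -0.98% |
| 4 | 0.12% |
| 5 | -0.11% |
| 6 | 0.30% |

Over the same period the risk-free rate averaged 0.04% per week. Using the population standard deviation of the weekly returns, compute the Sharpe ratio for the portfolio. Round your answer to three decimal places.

Mean return μ = -1.660 / 6 = -0.2767%
Population std dev = √[1.1557 / 6] = 0.4389%
Sharpe = (μ − rf) / σ = (-0.2767 − 0.04) / 0.4389 = -0.3167 / 0.4389 = -0.7216

-0.722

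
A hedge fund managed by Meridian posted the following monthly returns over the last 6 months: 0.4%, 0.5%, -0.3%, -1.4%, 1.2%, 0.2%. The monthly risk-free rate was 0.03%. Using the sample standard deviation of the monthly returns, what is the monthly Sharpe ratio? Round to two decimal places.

r̄ = (0.4 + 0.5 − 0.3 − 1.4 + 1.2 + 0.2) / 6 = 0.1000%
Σ(r − r̄)² = (0.4 − 0.1000)² + (0.5 − 0.1000)² + (-0.3 − 0.1000)² + … = 3.8800
sample σ = √(3.8800 / 5) = √0.7760 = 0.8809%
Sharpe = (r̄ − rf) / σ = (0.1000 − 0.03) / 0.8809 = 0.0700 / 0.8809 = 0.0795

0.08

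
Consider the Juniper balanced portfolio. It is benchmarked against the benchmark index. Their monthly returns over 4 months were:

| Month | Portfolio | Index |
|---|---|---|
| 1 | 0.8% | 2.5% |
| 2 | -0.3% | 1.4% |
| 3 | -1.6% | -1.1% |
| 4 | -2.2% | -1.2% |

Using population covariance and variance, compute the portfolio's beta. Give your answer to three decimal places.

0.714

r̄p = -0.8250%,  r̄m = 0.4000%
Cov = Σ(rp − r̄p)(rm − r̄m) / 4 = 1.8250
Var(rm) = Σ(rm − r̄m)² / 4 = 2.5550
β = Cov / Var = 1.8250 / 2.5550 = 0.7143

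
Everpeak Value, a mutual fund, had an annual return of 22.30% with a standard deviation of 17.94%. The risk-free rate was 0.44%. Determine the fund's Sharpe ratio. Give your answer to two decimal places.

1.22

Sharpe = (Rp − Rf) / σp = (22.30% − 0.44%) / 17.94% = 21.86% / 17.94% = 1.2185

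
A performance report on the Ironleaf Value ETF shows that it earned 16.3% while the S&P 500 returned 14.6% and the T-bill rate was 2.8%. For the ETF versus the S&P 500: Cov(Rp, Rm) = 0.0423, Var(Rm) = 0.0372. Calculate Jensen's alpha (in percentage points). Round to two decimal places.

0.08

β = Cov / Var = 0.0423 / 0.0372 = 1.1371
E[R] = Rf + β(Rm − Rf) = 2.8% + 1.1371 × (14.6% − 2.8%) = 16.2178%
α = Rp − E[R] = 16.3% − 16.2178% = 0.0822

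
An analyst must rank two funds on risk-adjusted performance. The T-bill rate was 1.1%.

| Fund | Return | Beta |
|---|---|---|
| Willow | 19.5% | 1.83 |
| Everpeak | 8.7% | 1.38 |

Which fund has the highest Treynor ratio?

Willow

Willow: Treynor = (19.5% − 1.1%) / 1.83 = 10.055
Everpeak: Treynor = (8.7% − 1.1%) / 1.38 = 5.507
Highest: Willow (10.055).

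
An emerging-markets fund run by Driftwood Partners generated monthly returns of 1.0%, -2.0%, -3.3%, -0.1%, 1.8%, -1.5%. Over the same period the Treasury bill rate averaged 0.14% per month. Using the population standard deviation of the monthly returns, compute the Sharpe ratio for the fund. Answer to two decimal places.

-0.47

Mean return μ = -4.10 / 6 = -0.6833%
Σ(r − μ)² = (1 − (-0.6833))² + (-2 − (-0.6833))² + (-3.3 − (-0.6833))² + … = 18.5883
σ = √[18.5883 / 6] = 1.7601%
Sharpe = (μ − rf) / σ = (-0.6833 − 0.14) / 1.7601 = -0.8233 / 1.7601 = -0.4678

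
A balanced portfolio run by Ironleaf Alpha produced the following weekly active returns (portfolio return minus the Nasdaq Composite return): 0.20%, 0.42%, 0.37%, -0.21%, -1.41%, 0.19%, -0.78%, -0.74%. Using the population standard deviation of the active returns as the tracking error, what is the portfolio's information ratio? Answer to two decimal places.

-0.39

μ = (0.2 + 0.42 + 0.37 − 0.21 − 1.41 + 0.19 − 0.78 − 0.74) / 8 = -1.960 / 8 = -0.2450%
Σ(r − μ)² = (0.2 − (-0.2450))² + (0.42 − (-0.2450))² + (0.37 − (-0.2450))² + … = 3.0974
population σ = √(3.0974 / 8) = √0.3872 = 0.6223%
IR = μ / tracking error = -0.2450 / 0.6223 = -0.3937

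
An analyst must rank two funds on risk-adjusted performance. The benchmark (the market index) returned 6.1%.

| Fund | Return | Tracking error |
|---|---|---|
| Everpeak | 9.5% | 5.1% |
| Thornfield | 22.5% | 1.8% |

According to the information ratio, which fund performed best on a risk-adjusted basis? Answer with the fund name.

Thornfield

Everpeak: IR = (9.5% − 6.1%) / 5.1% = 0.667
Thornfield: IR = (22.5% − 6.1%) / 1.8% = 9.111
Highest: Thornfield (9.111).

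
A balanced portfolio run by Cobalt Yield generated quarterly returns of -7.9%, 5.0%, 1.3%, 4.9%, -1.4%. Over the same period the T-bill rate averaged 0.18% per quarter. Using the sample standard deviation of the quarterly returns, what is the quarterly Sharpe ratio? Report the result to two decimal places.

r̄ = (-7.9 + 5 + 1.3 + 4.9 − 1.4) / 5 = 1.90 / 5 = 0.3800%
Σ(r − r̄)² = (-7.9 − 0.3800)² + (5 − 0.3800)² + … = 114.3480
sample σ = √(114.3480 / 4) = √28.5870 = 5.3467%
Sharpe = (r̄ − rf) / σ = (0.3800 − 0.18) / 5.3467 = 0.2000 / 5.3467 = 0.0374

0.04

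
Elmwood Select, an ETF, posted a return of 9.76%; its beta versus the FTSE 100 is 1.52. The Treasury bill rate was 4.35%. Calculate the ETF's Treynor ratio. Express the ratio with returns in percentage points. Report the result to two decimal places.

Treynor = (Rp − Rf) / β = (9.76% − 4.35%) / 1.52 = 5.41 / 1.52 = 3.5592

3.56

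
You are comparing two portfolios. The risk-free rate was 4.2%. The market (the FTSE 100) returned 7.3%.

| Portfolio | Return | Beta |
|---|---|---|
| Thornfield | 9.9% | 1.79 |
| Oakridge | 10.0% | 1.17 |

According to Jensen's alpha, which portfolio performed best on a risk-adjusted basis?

Thornfield: α = 9.9% − [4.2% + 1.79 × (7.3% − 4.2%)] = 0.151
Oakridge: α = 10.0% − [4.2% + 1.17 × (7.3% − 4.2%)] = 2.173
Highest: Oakridge (2.173).

Oakridge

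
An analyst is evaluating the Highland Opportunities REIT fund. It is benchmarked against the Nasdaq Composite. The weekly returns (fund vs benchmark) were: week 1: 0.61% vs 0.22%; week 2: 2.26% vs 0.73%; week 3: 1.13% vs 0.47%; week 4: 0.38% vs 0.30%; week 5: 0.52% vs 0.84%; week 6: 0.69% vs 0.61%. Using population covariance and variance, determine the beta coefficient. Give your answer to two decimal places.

r̄p = 0.9317%,  r̄m = 0.5283%
Cov = Σ(rp − r̄p)(rm − r̄m) / 6 = 0.0556
Var(rm) = Σ(rm − r̄m)² / 6 = 0.0492
β = Cov / Var = 0.0556 / 0.0492 = 1.1301

1.13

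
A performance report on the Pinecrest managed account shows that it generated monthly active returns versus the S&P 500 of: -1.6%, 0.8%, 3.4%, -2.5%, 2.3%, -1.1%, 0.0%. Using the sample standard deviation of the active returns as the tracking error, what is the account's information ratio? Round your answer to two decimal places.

0.09

r̄ = (-1.6 + 0.8 + 3.4 − 2.5 + 2.3 − 1.1 + 0) / 7 = 1.30 / 7 = 0.1857%
Sample σ = √[Σ(r − r̄)² / 6] = √[27.2686 / 6] = √4.5448 = 2.1319%
IR = r̄ / tracking error = 0.1857 / 2.1319 = 0.0871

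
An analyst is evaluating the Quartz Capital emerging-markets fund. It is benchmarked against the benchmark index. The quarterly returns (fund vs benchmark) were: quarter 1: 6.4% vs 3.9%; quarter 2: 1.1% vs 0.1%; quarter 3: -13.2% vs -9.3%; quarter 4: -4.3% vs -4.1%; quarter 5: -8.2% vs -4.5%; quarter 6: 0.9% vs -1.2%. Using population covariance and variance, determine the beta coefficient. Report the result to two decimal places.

1.54

r̄p = -2.8833%,  r̄m = -2.5167%
Cov = Σ(rp − r̄p)(rm − r̄m) / 6 = 26.2903
Var(rm) = Σ(rm − r̄m)² / 6 = 17.0347
β = Cov / Var = 26.2903 / 17.0347 = 1.5433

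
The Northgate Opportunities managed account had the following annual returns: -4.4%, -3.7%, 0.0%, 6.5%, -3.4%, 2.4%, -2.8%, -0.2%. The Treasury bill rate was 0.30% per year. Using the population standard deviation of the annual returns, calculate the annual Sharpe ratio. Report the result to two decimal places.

-0.29

μ = (-4.4 − 3.7 + 0 + 6.5 − 3.4 + 2.4 − 2.8 − 0.2) / 8 = -5.60 / 8 = -0.7000%
Population σ = √[Σ(r − μ)² / 8] = √[96.5800 / 8] = √12.0725 = 3.4746%
Sharpe = (μ − rf) / σ = (-0.7000 − 0.3) / 3.4746 = -1.0000 / 3.4746 = -0.2878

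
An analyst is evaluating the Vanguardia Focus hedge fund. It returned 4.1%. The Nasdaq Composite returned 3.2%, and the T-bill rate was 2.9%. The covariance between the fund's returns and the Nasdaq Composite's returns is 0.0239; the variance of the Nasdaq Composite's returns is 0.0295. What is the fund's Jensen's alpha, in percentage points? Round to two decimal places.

β = Cov / Var = 0.0239 / 0.0295 = 0.8102
E[R] = Rf + β(Rm − Rf) = 2.9% + 0.8102 × (3.2% − 2.9%) = 3.1431%
α = Rp − E[R] = 4.1% − 3.1431% = 0.9569

0.96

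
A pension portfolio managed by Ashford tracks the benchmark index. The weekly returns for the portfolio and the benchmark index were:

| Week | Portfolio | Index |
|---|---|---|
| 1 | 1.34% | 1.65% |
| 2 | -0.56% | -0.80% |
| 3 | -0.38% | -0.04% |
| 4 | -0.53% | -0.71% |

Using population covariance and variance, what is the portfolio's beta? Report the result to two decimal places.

0.79

r̄p = -0.0325%,  r̄m = 0.0250%
Cov = Σ(rp − r̄p)(rm − r̄m) / 4 = 0.7634
Var(rm) = Σ(rm − r̄m)² / 4 = 0.9664
β = Cov / Var = 0.7634 / 0.9664 = 0.7899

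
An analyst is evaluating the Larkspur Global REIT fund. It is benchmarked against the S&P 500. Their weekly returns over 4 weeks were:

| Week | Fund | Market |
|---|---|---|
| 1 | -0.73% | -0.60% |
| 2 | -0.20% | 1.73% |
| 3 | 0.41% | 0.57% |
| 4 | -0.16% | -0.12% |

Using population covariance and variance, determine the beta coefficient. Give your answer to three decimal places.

r̄p = -0.1700%,  r̄m = 0.3950%
Cov = Σ(rp − r̄p)(rm − r̄m) / 4 = 0.1534
Var(rm) = Σ(rm − r̄m)² / 4 = 0.7670
β = Cov / Var = 0.1534 / 0.7670 = 0.2000

0.200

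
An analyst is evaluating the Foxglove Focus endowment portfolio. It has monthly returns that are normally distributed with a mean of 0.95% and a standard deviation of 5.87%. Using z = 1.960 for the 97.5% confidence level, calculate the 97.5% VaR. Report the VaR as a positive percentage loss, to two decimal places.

VaR (as % loss) = −(μ − z·σ) = −(0.95% − 1.960 × 5.87%) = −(-10.5552%) = 10.5552%

10.56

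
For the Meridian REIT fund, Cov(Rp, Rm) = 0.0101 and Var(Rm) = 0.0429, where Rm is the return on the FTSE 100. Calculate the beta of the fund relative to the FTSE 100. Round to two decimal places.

β = Cov(Rp, Rm) / Var(Rm) = 0.0101 / 0.0429 = 0.2354

0.24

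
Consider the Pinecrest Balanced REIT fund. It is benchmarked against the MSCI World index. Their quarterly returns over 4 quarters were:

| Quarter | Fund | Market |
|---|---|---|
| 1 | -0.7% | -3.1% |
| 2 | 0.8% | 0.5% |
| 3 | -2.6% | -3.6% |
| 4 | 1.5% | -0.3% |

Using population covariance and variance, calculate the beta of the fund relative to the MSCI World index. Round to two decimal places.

r̄p = -0.2500%,  r̄m = -1.6250%
Cov = Σ(rp − r̄p)(rm − r̄m) / 4 = 2.4638
Var(rm) = Σ(rm − r̄m)² / 4 = 3.0869
β = Cov / Var = 2.4638 / 3.0869 = 0.7981

0.80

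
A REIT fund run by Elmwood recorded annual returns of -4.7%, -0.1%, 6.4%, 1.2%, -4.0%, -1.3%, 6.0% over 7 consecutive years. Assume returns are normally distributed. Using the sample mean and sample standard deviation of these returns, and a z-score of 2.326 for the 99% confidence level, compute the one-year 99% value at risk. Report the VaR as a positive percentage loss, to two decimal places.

Mean return r̄ = 3.50 / 7 = 0.5000%
Sample σ = √[Σ(r − r̄)² / 6] = √[116.4400 / 6] = √19.4067 = 4.4053%
VaR = −(r̄ − z·σ) = −(0.5000 − 2.326 × 4.4053) = −(-9.7467) = 9.7467%

9.75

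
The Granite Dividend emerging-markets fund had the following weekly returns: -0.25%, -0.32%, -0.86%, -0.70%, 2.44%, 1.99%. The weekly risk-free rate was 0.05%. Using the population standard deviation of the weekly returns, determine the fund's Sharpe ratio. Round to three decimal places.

0.253

r̄ = (-0.25 − 0.32 − 0.86 − 0.7 + 2.44 + 1.99) / 6 = 2.300 / 6 = 0.3833%
Σ(r − r̄)² = (-0.25 − 0.3833)² + (-0.32 − 0.3833)² + (-0.86 − 0.3833)² + … = 10.4265
population σ = √(10.4265 / 6) = √1.7378 = 1.3183%
Sharpe = (r̄ − rf) / σ = (0.3833 − 0.05) / 1.3183 = 0.3333 / 1.3183 = 0.2528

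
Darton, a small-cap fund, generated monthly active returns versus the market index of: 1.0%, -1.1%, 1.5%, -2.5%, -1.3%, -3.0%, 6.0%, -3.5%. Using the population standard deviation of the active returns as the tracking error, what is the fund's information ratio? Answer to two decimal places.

μ = (1 − 1.1 + 1.5 − 2.5 − 1.3 − 3 + 6 − 3.5) / 8 = -0.3625%
Population σ = √[Σ(r − μ)² / 8] = √[68.5988 / 8] = √8.5749 = 2.9283%
IR = μ / tracking error = -0.3625 / 2.9283 = -0.1238

-0.12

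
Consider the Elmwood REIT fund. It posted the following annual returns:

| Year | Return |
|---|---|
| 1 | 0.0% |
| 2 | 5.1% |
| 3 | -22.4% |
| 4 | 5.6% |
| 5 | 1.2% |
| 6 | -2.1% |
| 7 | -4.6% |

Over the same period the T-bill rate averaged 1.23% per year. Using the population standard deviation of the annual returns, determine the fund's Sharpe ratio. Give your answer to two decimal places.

-0.42

r̄ = (0 + 5.1 − 22.4 + 5.6 + 1.2 − 2.1 − 4.6) / 7 = -17.20 / 7 = -2.4571%
Σ(r − r̄)² = (0 − (-2.4571))² + (5.1 − (-2.4571))² + … = 543.8771
population σ = √(543.8771 / 7) = √77.6967 = 8.8146%
Sharpe = (r̄ − rf) / σ = (-2.4571 − 1.23) / 8.8146 = -3.6871 / 8.8146 = -0.4183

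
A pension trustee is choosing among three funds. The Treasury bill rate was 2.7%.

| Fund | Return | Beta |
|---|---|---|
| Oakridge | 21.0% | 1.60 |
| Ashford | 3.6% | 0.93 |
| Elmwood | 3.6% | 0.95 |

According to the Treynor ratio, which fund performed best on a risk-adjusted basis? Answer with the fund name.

Oakridge

Oakridge: Treynor = (21.0% − 2.7%) / 1.60 = 11.438
Ashford: Treynor = (3.6% − 2.7%) / 0.93 = 0.968
Elmwood: Treynor = (3.6% − 2.7%) / 0.95 = 0.947
Highest: Oakridge (11.438).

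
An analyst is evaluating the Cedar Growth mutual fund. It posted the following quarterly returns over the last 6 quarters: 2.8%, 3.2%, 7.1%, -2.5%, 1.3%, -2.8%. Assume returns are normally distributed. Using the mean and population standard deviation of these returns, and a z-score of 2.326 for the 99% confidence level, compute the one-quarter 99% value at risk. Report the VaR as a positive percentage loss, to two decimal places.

6.45

Mean return r̄ = 9.10 / 6 = 1.5167%
Population std dev = √[70.4683 / 6] = 3.4271%
VaR = −(r̄ − z·σ) = −(1.5167 − 2.326 × 3.4271) = −(-6.4547) = 6.4547%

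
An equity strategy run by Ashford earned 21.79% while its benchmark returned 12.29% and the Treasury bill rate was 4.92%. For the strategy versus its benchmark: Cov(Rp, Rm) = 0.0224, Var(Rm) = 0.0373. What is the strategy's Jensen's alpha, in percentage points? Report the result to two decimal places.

β = Cov / Var = 0.0224 / 0.0373 = 0.6005
E[R] = Rf + β(Rm − Rf) = 4.92% + 0.6005 × (12.29% − 4.92%) = 9.3457%
α = Rp − E[R] = 21.79% − 9.3457% = 12.4443

12.44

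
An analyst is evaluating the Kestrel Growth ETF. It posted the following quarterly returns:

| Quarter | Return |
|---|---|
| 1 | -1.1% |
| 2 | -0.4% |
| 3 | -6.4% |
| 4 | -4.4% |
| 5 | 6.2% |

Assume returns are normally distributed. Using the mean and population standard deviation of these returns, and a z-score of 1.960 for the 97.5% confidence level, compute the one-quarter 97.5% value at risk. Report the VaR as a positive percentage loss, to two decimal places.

9.66

r̄ = (-1.1 − 0.4 − 6.4 − 4.4 + 6.2) / 5 = -6.10 / 5 = -1.2200%
Σ(r − r̄)² = (-1.1 − (-1.2200))² + (-0.4 − (-1.2200))² + (-6.4 − (-1.2200))² + … = 92.6880
population σ = √(92.6880 / 5) = √18.5376 = 4.3055%
VaR = −(r̄ − z·σ) = −(-1.2200 − 1.960 × 4.3055) = −(-9.6588) = 9.6588%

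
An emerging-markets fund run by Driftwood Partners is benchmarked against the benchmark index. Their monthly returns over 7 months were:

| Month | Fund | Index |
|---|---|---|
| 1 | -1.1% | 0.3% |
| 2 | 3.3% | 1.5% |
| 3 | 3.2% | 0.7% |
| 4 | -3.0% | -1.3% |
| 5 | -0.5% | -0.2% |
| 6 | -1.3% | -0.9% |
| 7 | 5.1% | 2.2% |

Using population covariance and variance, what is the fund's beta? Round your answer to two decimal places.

2.26

r̄p = 0.8143%,  r̄m = 0.3286%
Cov = Σ(rp − r̄p)(rm − r̄m) / 7 = 3.0539
Var(rm) = Σ(rm − r̄m)² / 7 = 1.3506
β = Cov / Var = 3.0539 / 1.3506 = 2.2611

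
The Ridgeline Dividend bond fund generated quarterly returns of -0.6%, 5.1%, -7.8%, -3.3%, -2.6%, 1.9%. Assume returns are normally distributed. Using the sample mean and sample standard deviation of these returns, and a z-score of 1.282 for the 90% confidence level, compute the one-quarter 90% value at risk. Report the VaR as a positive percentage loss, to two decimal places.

r̄ = (-0.6 + 5.1 − 7.8 − 3.3 − 2.6 + 1.9) / 6 = -7.30 / 6 = -1.2167%
Σ(r − r̄)² = (-0.6 − (-1.2167))² + (5.1 − (-1.2167))² + (-7.8 − (-1.2167))² + … = 99.5883
sample σ = √(99.5883 / 5) = √19.9177 = 4.4629%
VaR = −(r̄ − z·σ) = −(-1.2167 − 1.282 × 4.4629) = −(-6.9381) = 6.9381%

6.94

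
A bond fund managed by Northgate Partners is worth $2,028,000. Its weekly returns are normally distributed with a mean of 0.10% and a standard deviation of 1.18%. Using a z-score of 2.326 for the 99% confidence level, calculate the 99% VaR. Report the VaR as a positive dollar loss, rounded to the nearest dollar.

$53,634

Return at the 99% tail: μ − z·σ = 0.10% − 2.326 × 1.18% = 0.1 − 2.74468 = -2.64468%
VaR = −(-2.64468%) × $2,028,000 = 2.64468% × $2,028,000 = $53,634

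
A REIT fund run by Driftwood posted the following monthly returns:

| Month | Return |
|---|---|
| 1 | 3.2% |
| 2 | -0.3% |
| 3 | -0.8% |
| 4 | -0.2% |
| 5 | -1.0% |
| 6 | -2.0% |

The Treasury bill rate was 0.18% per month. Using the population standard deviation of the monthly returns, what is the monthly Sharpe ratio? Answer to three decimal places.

r̄ = (3.2 − 0.3 − 0.8 − 0.2 − 1 − 2) / 6 = -0.1833%
Σ(r − r̄)² = (3.2 − (-0.1833))² + (-0.3 − (-0.1833))² + … = 15.8083
population σ = √(15.8083 / 6) = √2.6347 = 1.6232%
Sharpe = (r̄ − rf) / σ = (-0.1833 − 0.18) / 1.6232 = -0.3633 / 1.6232 = -0.2238

-0.224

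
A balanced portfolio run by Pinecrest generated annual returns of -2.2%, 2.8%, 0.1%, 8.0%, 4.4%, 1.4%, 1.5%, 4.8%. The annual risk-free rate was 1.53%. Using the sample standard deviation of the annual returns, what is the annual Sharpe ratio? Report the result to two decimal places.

0.34

r̄ = (-2.2 + 2.8 + 0.1 + 8 + 4.4 + 1.4 + 1.5 + 4.8) / 8 = 20.80 / 8 = 2.6000%
Σ(r − r̄)² = 69.2200; sample σ = √(69.2200/7) = 3.1446%
Sharpe = (r̄ − rf) / σ = (2.6000 − 1.53) / 3.1446 = 1.0700 / 3.1446 = 0.3403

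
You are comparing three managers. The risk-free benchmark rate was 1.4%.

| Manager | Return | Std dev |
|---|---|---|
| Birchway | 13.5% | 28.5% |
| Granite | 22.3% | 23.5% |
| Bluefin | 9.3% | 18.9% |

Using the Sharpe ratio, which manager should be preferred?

Birchway: Sharpe ratio = (13.5% − 1.4%) / 28.5% = 0.425
Granite: Sharpe ratio = (22.3% − 1.4%) / 23.5% = 0.889
Bluefin: Sharpe ratio = (9.3% − 1.4%) / 18.9% = 0.418
Highest: Granite (0.889).

Granite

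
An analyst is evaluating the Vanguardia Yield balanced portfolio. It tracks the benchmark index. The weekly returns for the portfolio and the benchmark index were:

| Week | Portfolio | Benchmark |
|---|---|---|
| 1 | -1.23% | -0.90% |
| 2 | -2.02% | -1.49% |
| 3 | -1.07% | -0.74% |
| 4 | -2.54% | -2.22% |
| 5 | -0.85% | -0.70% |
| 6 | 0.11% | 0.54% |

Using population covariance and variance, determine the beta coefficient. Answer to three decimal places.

0.999

r̄p = -1.2667%,  r̄m = -0.9183%
Cov = Σ(rp − r̄p)(rm − r̄m) / 6 = 0.7037
Var(rm) = Σ(rm − r̄m)² / 6 = 0.7046
β = Cov / Var = 0.7037 / 0.7046 = 0.9987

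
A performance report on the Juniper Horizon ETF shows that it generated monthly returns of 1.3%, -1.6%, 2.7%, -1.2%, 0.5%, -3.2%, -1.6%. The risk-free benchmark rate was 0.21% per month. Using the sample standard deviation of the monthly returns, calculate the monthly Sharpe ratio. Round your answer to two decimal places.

-0.32

r̄ = (1.3 − 1.6 + 2.7 − 1.2 + 0.5 − 3.2 − 1.6) / 7 = -0.4429%
Sample std dev = √[24.6571 / 6] = 2.0272%
Sharpe = (r̄ − rf) / σ = (-0.4429 − 0.21) / 2.0272 = -0.6529 / 2.0272 = -0.3221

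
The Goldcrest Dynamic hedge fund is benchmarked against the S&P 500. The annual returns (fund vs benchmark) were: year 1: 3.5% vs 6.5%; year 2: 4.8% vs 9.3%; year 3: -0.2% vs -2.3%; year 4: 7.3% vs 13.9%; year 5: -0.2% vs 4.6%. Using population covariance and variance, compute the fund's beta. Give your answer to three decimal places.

r̄p = 3.0400%,  r̄m = 6.4000%
Cov = Σ(rp − r̄p)(rm − r̄m) / 5 = 14.2240
Var(rm) = Σ(rm − r̄m)² / 5 = 28.7200
β = Cov / Var = 14.2240 / 28.7200 = 0.4953

0.495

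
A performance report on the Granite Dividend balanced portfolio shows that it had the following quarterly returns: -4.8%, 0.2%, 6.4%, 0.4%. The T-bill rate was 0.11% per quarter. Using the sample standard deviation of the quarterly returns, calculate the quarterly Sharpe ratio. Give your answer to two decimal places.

0.10

r̄ = (-4.8 + 0.2 + 6.4 + 0.4) / 4 = 0.5500%
Sample σ = √[Σ(r − r̄)² / 3] = √[62.9900 / 3] = √20.9967 = 4.5822%
Sharpe = (r̄ − rf) / σ = (0.5500 − 0.11) / 4.5822 = 0.4400 / 4.5822 = 0.0960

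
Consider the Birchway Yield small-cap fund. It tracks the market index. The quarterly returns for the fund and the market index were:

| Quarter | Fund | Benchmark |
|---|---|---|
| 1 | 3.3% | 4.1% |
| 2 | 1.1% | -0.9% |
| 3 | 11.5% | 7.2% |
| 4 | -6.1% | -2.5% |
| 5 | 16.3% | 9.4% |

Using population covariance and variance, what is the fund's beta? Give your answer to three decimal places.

r̄p = 5.2200%,  r̄m = 3.4600%
Cov = Σ(rp − r̄p)(rm − r̄m) / 5 = 34.7008
Var(rm) = Σ(rm − r̄m)² / 5 = 20.8424
β = Cov / Var = 34.7008 / 20.8424 = 1.6649

1.665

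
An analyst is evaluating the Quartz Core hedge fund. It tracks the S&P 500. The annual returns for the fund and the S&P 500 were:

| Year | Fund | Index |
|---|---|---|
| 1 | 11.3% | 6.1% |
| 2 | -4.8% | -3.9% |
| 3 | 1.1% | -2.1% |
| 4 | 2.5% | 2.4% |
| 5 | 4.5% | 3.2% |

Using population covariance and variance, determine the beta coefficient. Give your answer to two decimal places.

r̄p = 2.9200%,  r̄m = 1.1400%
Cov = Σ(rp − r̄p)(rm − r̄m) / 5 = 17.8192
Var(rm) = Σ(rm − r̄m)² / 5 = 13.2664
β = Cov / Var = 17.8192 / 13.2664 = 1.3432

1.34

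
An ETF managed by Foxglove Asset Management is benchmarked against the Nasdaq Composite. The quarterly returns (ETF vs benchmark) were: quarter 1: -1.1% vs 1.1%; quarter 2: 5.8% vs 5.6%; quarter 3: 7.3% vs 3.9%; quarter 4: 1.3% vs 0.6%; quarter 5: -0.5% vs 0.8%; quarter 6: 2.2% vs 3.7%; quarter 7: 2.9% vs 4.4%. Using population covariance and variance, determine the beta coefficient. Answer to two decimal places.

1.23

r̄p = 2.5571%,  r̄m = 2.8714%
Cov = Σ(rp − r̄p)(rm − r̄m) / 7 = 4.2316
Var(rm) = Σ(rm − r̄m)² / 7 = 3.4449
β = Cov / Var = 4.2316 / 3.4449 = 1.2284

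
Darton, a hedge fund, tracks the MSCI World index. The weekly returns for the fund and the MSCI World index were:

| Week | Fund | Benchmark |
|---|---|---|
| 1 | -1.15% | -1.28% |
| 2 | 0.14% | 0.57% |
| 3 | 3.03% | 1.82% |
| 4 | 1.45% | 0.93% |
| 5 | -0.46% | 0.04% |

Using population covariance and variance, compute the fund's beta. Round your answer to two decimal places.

1.35

r̄p = 0.6020%,  r̄m = 0.4160%
Cov = Σ(rp − r̄p)(rm − r̄m) / 5 = 1.4289
Var(rm) = Σ(rm − r̄m)² / 5 = 1.0554
β = Cov / Var = 1.4289 / 1.0554 = 1.3539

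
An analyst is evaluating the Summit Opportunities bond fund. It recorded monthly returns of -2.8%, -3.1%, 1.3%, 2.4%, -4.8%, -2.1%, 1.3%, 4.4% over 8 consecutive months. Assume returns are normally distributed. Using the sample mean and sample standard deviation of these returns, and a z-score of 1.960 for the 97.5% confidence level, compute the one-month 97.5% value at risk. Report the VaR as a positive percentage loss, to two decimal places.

Mean return r̄ = -3.40 / 8 = -0.4250%
Σ(r − r̄)² = 71.9550; sample σ = √(71.9550/7) = 3.2061%
VaR = −(r̄ − z·σ) = −(-0.4250 − 1.960 × 3.2061) = −(-6.7090) = 6.7090%

6.71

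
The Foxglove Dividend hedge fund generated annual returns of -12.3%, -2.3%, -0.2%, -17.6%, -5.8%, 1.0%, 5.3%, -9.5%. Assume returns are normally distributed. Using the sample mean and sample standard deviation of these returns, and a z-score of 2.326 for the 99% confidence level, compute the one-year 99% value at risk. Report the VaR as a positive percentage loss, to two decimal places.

22.87

Mean return μ = -41.40 / 8 = -5.1750%
Sample σ = √[Σ(r − μ)² / 7] = √[405.1150 / 7] = √57.8736 = 7.6075%
VaR = −(μ − z·σ) = −(-5.1750 − 2.326 × 7.6075) = −(-22.8700) = 22.8700%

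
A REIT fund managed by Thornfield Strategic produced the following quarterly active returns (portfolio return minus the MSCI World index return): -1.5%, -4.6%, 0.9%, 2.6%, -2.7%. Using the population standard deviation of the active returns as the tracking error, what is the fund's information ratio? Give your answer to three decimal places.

Mean return r̄ = -5.30 / 5 = -1.0600%
Population σ = √[Σ(r − r̄)² / 5] = √[32.6520 / 5] = √6.5304 = 2.5555%
IR = r̄ / tracking error = -1.0600 / 2.5555 = -0.4148

-0.415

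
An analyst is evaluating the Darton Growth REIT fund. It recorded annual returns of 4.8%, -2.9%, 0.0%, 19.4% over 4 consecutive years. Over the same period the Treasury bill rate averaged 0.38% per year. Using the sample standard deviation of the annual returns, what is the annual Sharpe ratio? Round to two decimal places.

0.50

Mean return r̄ = 21.30 / 4 = 5.3250%
Σ(r − r̄)² = (4.8 − 5.3250)² + (-2.9 − 5.3250)² + (0 − 5.3250)² + … = 294.3875
sample σ = √(294.3875 / 3) = √98.1292 = 9.9060%
Sharpe = (r̄ − rf) / σ = (5.3250 − 0.38) / 9.9060 = 4.9450 / 9.9060 = 0.4992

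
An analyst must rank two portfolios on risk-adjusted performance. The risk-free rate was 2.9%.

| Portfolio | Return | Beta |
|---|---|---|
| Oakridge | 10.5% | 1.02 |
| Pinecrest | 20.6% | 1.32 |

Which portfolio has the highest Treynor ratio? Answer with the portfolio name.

Pinecrest

Oakridge: Treynor = (10.5% − 2.9%) / 1.02 = 7.451
Pinecrest: Treynor = (20.6% − 2.9%) / 1.32 = 13.409
Highest: Pinecrest (13.409).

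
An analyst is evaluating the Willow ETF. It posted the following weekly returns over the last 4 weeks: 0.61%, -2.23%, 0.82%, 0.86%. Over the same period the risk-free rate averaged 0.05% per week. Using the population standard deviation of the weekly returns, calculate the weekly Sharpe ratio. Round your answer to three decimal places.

-0.027

Mean return r̄ = 0.060 / 4 = 0.0150%
Population σ = √[Σ(r − r̄)² / 4] = √[6.7561 / 4] = √1.6890 = 1.2996%
Sharpe = (r̄ − rf) / σ = (0.0150 − 0.05) / 1.2996 = -0.0350 / 1.2996 = -0.0269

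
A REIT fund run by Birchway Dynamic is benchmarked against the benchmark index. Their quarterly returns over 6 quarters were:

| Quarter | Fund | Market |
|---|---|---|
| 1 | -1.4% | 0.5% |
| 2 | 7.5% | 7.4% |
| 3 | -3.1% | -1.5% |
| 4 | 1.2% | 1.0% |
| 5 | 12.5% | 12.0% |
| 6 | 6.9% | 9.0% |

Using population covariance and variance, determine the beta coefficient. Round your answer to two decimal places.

1.08

r̄p = 3.9333%,  r̄m = 4.7333%
Cov = Σ(rp − r̄p)(rm − r̄m) / 6 = 26.8406
Var(rm) = Σ(rm − r̄m)² / 6 = 24.8056
β = Cov / Var = 26.8406 / 24.8056 = 1.0820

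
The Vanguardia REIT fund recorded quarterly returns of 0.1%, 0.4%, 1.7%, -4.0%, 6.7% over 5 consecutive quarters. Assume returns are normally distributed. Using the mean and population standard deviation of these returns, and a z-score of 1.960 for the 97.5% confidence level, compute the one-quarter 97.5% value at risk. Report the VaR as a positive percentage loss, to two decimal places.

r̄ = (0.1 + 0.4 + 1.7 − 4 + 6.7) / 5 = 4.90 / 5 = 0.9800%
Σ(r − r̄)² = (0.1 − 0.9800)² + (0.4 − 0.9800)² + (1.7 − 0.9800)² + … = 59.1480
σ = √[59.1480 / 5] = 3.4394%
VaR = −(r̄ − z·σ) = −(0.9800 − 1.960 × 3.4394) = −(-5.7612) = 5.7612%

5.76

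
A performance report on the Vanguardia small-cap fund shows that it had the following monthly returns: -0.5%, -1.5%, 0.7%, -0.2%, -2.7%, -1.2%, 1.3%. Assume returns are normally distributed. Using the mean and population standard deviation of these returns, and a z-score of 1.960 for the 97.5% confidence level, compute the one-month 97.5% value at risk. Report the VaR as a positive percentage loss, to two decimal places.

μ = (-0.5 − 1.5 + 0.7 − 0.2 − 2.7 − 1.2 + 1.3) / 7 = -4.10 / 7 = -0.5857%
Σ(r − μ)² = (-0.5 − (-0.5857))² + (-1.5 − (-0.5857))² + … = 11.0486
σ = √[11.0486 / 7] = 1.2563%
VaR = −(μ − z·σ) = −(-0.5857 − 1.960 × 1.2563) = −(-3.0480) = 3.0480%

3.05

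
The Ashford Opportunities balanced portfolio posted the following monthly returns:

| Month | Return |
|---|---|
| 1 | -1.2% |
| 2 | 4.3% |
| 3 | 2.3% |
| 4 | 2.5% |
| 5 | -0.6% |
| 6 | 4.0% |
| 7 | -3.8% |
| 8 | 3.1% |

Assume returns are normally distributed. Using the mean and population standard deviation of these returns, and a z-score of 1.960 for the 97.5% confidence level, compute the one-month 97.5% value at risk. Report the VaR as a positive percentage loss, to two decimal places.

3.94

r̄ = (-1.2 + 4.3 + 2.3 + 2.5 − 0.6 + 4 − 3.8 + 3.1) / 8 = 10.60 / 8 = 1.3250%
Σ(r − r̄)² = 57.8350; population σ = √(57.8350/8) = 2.6887%
VaR = −(r̄ − z·σ) = −(1.3250 − 1.960 × 2.6887) = −(-3.9449) = 3.9449%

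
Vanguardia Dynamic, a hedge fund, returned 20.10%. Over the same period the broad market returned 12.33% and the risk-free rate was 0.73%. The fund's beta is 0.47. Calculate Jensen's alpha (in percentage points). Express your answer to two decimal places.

13.92

CAPM expected return = Rf + β(Rm − Rf) = 0.73% + 0.47 × (12.33% − 0.73%) = 0.73 + 0.47 × 11.60 = 6.1820%
Jensen's α = Rp − E[R] = 20.10% − 6.1820% = 13.9180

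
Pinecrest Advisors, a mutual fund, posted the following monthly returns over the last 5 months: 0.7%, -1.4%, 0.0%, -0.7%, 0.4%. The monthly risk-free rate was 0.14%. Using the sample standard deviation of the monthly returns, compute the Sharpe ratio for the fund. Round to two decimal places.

-0.40

μ = (0.7 − 1.4 + 0 − 0.7 + 0.4) / 5 = -0.2000%
Sample std dev = √[2.9000 / 4] = 0.8515%
Sharpe = (μ − rf) / σ = (-0.2000 − 0.14) / 0.8515 = -0.3400 / 0.8515 = -0.3993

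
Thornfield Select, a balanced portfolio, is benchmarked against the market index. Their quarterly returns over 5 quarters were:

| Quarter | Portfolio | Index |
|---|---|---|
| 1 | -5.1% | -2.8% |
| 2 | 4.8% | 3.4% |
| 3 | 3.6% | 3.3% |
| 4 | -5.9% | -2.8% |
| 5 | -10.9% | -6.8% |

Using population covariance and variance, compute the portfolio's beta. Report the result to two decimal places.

1.51

r̄p = -2.7000%,  r̄m = -1.1400%
Cov = Σ(rp − r̄p)(rm − r̄m) / 5 = 23.5460
Var(rm) = Σ(rm − r̄m)² / 5 = 15.5744
β = Cov / Var = 23.5460 / 15.5744 = 1.5118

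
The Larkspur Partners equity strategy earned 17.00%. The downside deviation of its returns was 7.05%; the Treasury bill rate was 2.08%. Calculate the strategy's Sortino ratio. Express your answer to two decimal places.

Sortino = (Rp − Rf) / σd = (17.00% − 2.08%) / 7.05% = 14.92% / 7.05% = 2.1163

2.12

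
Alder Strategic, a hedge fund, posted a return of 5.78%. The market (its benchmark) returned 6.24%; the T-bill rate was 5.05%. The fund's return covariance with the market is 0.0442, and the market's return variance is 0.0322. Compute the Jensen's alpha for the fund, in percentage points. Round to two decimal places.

β = Cov / Var = 0.0442 / 0.0322 = 1.3727
E[R] = Rf + β(Rm − Rf) = 5.05% + 1.3727 × (6.24% − 5.05%) = 6.6835%
α = Rp − E[R] = 5.78% − 6.6835% = -0.9035

-0.90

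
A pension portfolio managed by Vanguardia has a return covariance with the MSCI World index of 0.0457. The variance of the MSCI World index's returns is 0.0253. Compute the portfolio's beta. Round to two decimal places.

1.81

β = Cov(Rp, Rm) / Var(Rm) = 0.0457 / 0.0253 = 1.8063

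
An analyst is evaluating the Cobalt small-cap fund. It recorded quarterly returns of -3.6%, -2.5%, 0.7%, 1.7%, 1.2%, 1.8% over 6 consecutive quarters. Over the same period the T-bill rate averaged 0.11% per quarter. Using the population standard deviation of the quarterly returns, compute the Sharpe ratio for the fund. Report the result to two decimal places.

-0.11

μ = (-3.6 − 2.5 + 0.7 + 1.7 + 1.2 + 1.8) / 6 = -0.70 / 6 = -0.1167%
Σ(r − μ)² = (-3.6 − (-0.1167))² + (-2.5 − (-0.1167))² + (0.7 − (-0.1167))² + … = 27.1883
population σ = √(27.1883 / 6) = √4.5314 = 2.1287%
Sharpe = (μ − rf) / σ = (-0.1167 − 0.11) / 2.1287 = -0.2267 / 2.1287 = -0.1065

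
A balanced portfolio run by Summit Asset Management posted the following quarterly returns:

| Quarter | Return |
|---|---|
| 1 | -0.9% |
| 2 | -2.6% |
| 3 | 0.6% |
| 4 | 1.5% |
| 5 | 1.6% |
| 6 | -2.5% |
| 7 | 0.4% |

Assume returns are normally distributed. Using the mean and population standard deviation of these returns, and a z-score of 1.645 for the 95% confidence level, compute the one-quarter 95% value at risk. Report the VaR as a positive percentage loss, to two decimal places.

2.96

r̄ = (-0.9 − 2.6 + 0.6 + 1.5 + 1.6 − 2.5 + 0.4) / 7 = -0.2714%
Σ(r − r̄)² = 18.6343; population σ = √(18.6343/7) = 1.6316%
VaR = −(r̄ − z·σ) = −(-0.2714 − 1.645 × 1.6316) = −(-2.9554) = 2.9554%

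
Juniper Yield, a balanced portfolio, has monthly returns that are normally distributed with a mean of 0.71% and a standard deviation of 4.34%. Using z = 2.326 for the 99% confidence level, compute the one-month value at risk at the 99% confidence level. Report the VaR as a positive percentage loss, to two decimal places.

9.38

VaR (as % loss) = −(μ − z·σ) = −(0.71% − 2.326 × 4.34%) = −(-9.38484%) = 9.38484%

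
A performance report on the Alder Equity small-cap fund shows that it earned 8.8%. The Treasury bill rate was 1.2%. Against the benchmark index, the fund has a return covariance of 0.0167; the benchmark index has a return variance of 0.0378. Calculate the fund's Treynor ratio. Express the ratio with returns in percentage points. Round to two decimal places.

β = Cov / Var = 0.0167 / 0.0378 = 0.4418
Treynor = (Rp − Rf) / β = (8.8% − 1.2%) / 0.4418 = 7.60 / 0.4418 = 17.2024

17.20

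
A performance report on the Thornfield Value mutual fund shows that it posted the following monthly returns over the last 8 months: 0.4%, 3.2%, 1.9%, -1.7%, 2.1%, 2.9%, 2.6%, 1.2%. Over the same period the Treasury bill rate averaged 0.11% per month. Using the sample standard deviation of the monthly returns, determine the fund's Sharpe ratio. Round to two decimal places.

0.91

Mean return r̄ = 12.60 / 8 = 1.5750%
Sample std dev = √[18.0750 / 7] = 1.6069%
Sharpe = (r̄ − rf) / σ = (1.5750 − 0.11) / 1.6069 = 1.4650 / 1.6069 = 0.9117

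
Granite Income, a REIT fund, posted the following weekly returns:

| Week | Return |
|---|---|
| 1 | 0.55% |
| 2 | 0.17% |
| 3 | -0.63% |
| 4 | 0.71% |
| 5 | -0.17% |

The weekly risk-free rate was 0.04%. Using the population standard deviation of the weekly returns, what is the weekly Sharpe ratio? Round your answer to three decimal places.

0.177

Mean return r̄ = 0.630 / 5 = 0.1260%
Σ(r − r̄)² = (0.55 − 0.1260)² + (0.17 − 0.1260)² + (-0.63 − 0.1260)² + … = 1.1819
σ = √[1.1819 / 5] = 0.4862%
Sharpe = (r̄ − rf) / σ = (0.1260 − 0.04) / 0.4862 = 0.0860 / 0.4862 = 0.1769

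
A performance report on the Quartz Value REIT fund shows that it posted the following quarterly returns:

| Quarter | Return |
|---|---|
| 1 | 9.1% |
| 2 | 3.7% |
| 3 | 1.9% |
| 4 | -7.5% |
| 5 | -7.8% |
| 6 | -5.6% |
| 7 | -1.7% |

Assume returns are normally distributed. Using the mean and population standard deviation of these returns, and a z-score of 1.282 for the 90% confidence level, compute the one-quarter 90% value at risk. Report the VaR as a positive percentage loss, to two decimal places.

8.67

r̄ = (9.1 + 3.7 + 1.9 − 7.5 − 7.8 − 5.6 − 1.7) / 7 = -7.90 / 7 = -1.1286%
Population std dev = √[242.5343 / 7] = 5.8862%
VaR = −(r̄ − z·σ) = −(-1.1286 − 1.282 × 5.8862) = −(-8.6747) = 8.6747%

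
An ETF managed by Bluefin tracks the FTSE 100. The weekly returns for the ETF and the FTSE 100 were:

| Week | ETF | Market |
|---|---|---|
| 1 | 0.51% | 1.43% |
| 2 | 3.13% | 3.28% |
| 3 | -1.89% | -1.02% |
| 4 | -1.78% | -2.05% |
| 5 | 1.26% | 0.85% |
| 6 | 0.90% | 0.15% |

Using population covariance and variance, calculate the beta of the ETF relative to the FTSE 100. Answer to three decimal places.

r̄p = 0.3550%,  r̄m = 0.4400%
Cov = Σ(rp − r̄p)(rm − r̄m) / 6 = 2.8069
Var(rm) = Σ(rm − r̄m)² / 6 = 2.9383
β = Cov / Var = 2.8069 / 2.9383 = 0.9553

0.955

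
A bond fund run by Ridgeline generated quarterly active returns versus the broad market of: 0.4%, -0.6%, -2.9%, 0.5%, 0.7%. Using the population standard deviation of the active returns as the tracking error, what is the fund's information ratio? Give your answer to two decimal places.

-0.28

Mean return r̄ = -1.90 / 5 = -0.3800%
Population σ = √[Σ(r − r̄)² / 5] = √[8.9480 / 5] = √1.7896 = 1.3378%
IR = r̄ / tracking error = -0.3800 / 1.3378 = -0.2840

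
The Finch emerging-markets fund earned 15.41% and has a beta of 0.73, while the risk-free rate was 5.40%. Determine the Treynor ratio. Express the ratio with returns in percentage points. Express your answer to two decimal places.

13.71

Treynor = (Rp − Rf) / β = (15.41% − 5.40%) / 0.73 = 10.01 / 0.73 = 13.7123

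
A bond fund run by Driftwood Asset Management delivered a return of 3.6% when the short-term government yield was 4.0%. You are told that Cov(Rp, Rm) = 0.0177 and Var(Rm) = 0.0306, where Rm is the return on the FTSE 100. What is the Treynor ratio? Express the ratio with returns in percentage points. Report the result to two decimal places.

-0.69

β = Cov / Var = 0.0177 / 0.0306 = 0.5784
Treynor = (Rp − Rf) / β = (3.6% − 4.0%) / 0.5784 = -0.40 / 0.5784 = -0.6916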